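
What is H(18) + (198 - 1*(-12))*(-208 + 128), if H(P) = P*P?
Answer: -16476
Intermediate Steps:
H(P) = P**2
H(18) + (198 - 1*(-12))*(-208 + 128) = 18**2 + (198 - 1*(-12))*(-208 + 128) = 324 + (198 + 12)*(-80) = 324 + 210*(-80) = 324 - 16800 = -16476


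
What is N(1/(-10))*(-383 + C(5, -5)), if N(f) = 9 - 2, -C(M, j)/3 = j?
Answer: -2576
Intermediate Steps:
C(M, j) = -3*j
N(f) = 7
N(1/(-10))*(-383 + C(5, -5)) = 7*(-383 - 3*(-5)) = 7*(-383 + 15) = 7*(-368) = -2576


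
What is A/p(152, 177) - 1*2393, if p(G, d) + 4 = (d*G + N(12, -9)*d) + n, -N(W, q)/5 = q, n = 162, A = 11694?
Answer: -83807917/35027 ≈ -2392.7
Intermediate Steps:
N(W, q) = -5*q
p(G, d) = 158 + 45*d + G*d (p(G, d) = -4 + ((d*G + (-5*(-9))*d) + 162) = -4 + ((G*d + 45*d) + 162) = -4 + ((45*d + G*d) + 162) = -4 + (162 + 45*d + G*d) = 158 + 45*d + G*d)
A/p(152, 177) - 1*2393 = 11694/(158 + 45*177 + 152*177) - 1*2393 = 11694/(158 + 7965 + 26904) - 2393 = 11694/35027 - 2393 = -83807917/35027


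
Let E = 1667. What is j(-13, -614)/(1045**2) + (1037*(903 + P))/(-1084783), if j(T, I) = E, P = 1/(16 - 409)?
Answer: -401163791952577/465551791140975 ≈ -0.86170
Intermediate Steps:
P = -1/393 (P = 1/(-393) = -1/393 ≈ -0.0025445)
j(T, I) = 1667
j(-13, -614)/(1045**2) + (1037*(903 + P))/(-1084783) = 1667/(1045**2) + (1037*(903 - 1/393))/(-1084783) = 1667/1092025 + (1037*(354878/393))*(-1/1084783) = 1667*(1/1092025) + (368008486/393)*(-1/1084783) = 1667/1092025 - 368008486/426319719 = -401163791952577/465551791140975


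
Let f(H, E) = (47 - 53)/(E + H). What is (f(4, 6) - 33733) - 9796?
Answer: -217648/5 ≈ -43530.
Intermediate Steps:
f(H, E) = -6/(E + H)
(f(4, 6) - 33733) - 9796 = (-6/(6 + 4) - 33733) - 9796 = (-6/10 - 33733) - 9796 = (-6*⅒ - 33733) - 9796 = (-⅗ - 33733) - 9796 = -168668/5 - 9796 = -217648/5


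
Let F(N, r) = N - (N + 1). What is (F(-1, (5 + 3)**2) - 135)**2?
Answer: 18496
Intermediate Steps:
F(N, r) = -1 (F(N, r) = N - (1 + N) = N + (-1 - N) = -1)
(F(-1, (5 + 3)**2) - 135)**2 = (-1 - 135)**2 = (-136)**2 = 18496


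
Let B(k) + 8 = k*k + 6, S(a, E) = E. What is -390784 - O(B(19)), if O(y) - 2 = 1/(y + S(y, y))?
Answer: -280584349/718 ≈ -3.9079e+5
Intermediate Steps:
B(k) = -2 + k² (B(k) = -8 + (k*k + 6) = -8 + (k² + 6) = -8 + (6 + k²) = -2 + k²)
O(y) = 2 + 1/(2*y) (O(y) = 2 + 1/(y + y) = 2 + 1/(2*y))
-390784 - O(B(19)) = -390784 - (2 + 1/(2*(-2 + 19²))) = -390784 - (2 + 1/(2*(-2 + 361))) = -390784 - (2 + (½)/359) = -390784 - (2 + (½)*(1/359)) = -390784 - (2 + 1/718) = -390784 - 1*1437/718 = -390784 - 1437/718 = -280584349/718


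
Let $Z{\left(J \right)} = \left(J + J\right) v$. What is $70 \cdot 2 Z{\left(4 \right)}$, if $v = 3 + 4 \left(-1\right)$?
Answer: $-1120$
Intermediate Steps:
$v = -1$ ($v = 3 - 4 = -1$)
$Z{\left(J \right)} = - 2 J$ ($Z{\left(J \right)} = \left(J + J\right) \left(-1\right) = 2 J \left(-1\right) = - 2 J$)
$70 \cdot 2 Z{\left(4 \right)} = 70 \cdot 2 \left(\left(-2\right) 4\right) = 140 \left(-8\right) = -1120$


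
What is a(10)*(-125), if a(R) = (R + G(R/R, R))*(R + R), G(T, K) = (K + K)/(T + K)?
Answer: -325000/11 ≈ -29545.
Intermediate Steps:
G(T, K) = 2*K/(K + T) (G(T, K) = (2*K)/(K + T) = 2*K/(K + T))
a(R) = 2*R*(R + 2*R/(1 + R)) (a(R) = (R + 2*R/(R + R/R))*(R + R) = (R + 2*R/(R + 1))*(2*R) = (R + 2*R/(1 + R))*(2*R) = 2*R*(R + 2*R/(1 + R)))
a(10)*(-125) = (2*10**2*(3 + 10)/(1 + 10))*(-125) = (2*100*13/11)*(-125) = (2*100*(1/11)*13)*(-125) = (2600/11)*(-125) = -325000/11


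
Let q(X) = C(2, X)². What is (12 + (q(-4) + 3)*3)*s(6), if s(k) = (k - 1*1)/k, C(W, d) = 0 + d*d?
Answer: 1315/2 ≈ 657.50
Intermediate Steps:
C(W, d) = d² (C(W, d) = 0 + d² = d²)
q(X) = X⁴ (q(X) = (X²)² = X⁴)
s(k) = (-1 + k)/k (s(k) = (k - 1)/k = (-1 + k)/k)
(12 + (q(-4) + 3)*3)*s(6) = (12 + ((-4)⁴ + 3)*3)*((-1 + 6)/6) = (12 + (256 + 3)*3)*((⅙)*5) = (12 + 259*3)*(⅚) = (12 + 777)*(⅚) = 789*(⅚) = 1315/2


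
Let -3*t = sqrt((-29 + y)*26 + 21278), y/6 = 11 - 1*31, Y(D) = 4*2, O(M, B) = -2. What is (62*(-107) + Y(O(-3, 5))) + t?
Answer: -6626 - 2*sqrt(4351)/3 ≈ -6670.0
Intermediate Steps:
Y(D) = 8
y = -120 (y = 6*(11 - 1*31) = 6*(11 - 31) = 6*(-20) = -120)
t = -2*sqrt(4351)/3 (t = -sqrt((-29 - 120)*26 + 21278)/3 = -sqrt(-149*26 + 21278)/3 = -sqrt(-3874 + 21278)/3 = -2*sqrt(4351)/3 ≈ -43.975)
(62*(-107) + Y(O(-3, 5))) + t = (62*(-107) + 8) - 2*sqrt(4351)/3 = (-6634 + 8) - 2*sqrt(4351)/3 = -6626 - 2*sqrt(4351)/3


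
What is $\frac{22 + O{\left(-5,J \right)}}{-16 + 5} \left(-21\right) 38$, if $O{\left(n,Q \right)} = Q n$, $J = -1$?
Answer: $\frac{21546}{11} \approx 1958.7$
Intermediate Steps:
$\frac{22 + O{\left(-5,J \right)}}{-16 + 5} \left(-21\right) 38 = \frac{22 - -5}{-16 + 5} \left(-21\right) 38 = \frac{22 + 5}{-11} \left(-21\right) 38 = 27 \left(- \frac{1}{11}\right) \left(-21\right) 38 = \left(- \frac{27}{11}\right) \left(-21\right) 38 = \frac{567}{11} \cdot 38 = \frac{21546}{11}$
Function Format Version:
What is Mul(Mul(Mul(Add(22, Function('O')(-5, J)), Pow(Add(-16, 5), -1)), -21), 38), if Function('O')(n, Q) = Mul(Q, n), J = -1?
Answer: Rational(21546, 11) ≈ 1958.7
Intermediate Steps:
Mul(Mul(Mul(Add(22, Function('O')(-5, J)), Pow(Add(-16, 5), -1)), -21), 38) = Mul(Mul(Mul(Add(22, Mul(-1, -5)), Pow(Add(-16, 5), -1)), -21), 38) = Mul(Mul(Mul(Add(22, 5), Pow(-11, -1)), -21), 38) = Mul(Mul(Mul(27, Rational(-1, 11)), -21), 38) = Mul(Mul(Rational(-27, 11), -21), 38) = Mul(Rational(567, 11), 38) = Rational(21546, 11)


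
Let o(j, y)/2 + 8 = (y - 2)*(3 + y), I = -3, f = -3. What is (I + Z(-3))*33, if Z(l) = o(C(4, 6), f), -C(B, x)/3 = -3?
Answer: -627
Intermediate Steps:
C(B, x) = 9 (C(B, x) = -3*(-3) = 9)
o(j, y) = -16 + 2*(-2 + y)*(3 + y) (o(j, y) = -16 + 2*((y - 2)*(3 + y)) = -16 + 2*((-2 + y)*(3 + y)) = -16 + 2*(-2 + y)*(3 + y))
Z(l) = -16 (Z(l) = -28 + 2*(-3) + 2*(-3)**2 = -28 - 6 + 2*9 = -28 - 6 + 18 = -16)
(I + Z(-3))*33 = (-3 - 16)*33 = -19*33 = -627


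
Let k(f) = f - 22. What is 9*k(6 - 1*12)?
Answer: -252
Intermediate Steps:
k(f) = -22 + f
9*k(6 - 1*12) = 9*(-22 + (6 - 1*12)) = 9*(-22 + (6 - 12)) = 9*(-22 - 6) = 9*(-28) = -252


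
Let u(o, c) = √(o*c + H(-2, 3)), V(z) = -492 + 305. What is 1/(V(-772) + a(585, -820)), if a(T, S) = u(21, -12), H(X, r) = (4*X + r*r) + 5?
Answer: -187/35215 - I*√246/35215 ≈ -0.0053102 - 0.00044539*I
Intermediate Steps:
H(X, r) = 5 + r² + 4*X (H(X, r) = (4*X + r²) + 5 = (r² + 4*X) + 5 = 5 + r² + 4*X)
V(z) = -187
u(o, c) = √(6 + c*o) (u(o, c) = √(o*c + (5 + 3² + 4*(-2))) = √(c*o + (5 + 9 - 8)) = √(c*o + 6) = √(6 + c*o))
a(T, S) = I*√246 (a(T, S) = √(6 - 12*21) = √(6 - 252) = √(-246) = I*√246)
1/(V(-772) + a(585, -820)) = 1/(-187 + I*√246)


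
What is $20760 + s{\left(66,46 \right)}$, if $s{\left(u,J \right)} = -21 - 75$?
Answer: $20664$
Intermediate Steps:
$s{\left(u,J \right)} = -96$ ($s{\left(u,J \right)} = -21 - 75 = -96$)
$20760 + s{\left(66,46 \right)} = 20760 - 96 = 20664$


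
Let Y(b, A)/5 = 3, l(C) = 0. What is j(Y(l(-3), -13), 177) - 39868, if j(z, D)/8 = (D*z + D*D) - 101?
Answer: 231196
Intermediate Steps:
Y(b, A) = 15 (Y(b, A) = 5*3 = 15)
j(z, D) = -808 + 8*D² + 8*D*z (j(z, D) = 8*((D*z + D*D) - 101) = 8*((D*z + D²) - 101) = 8*((D² + D*z) - 101) = 8*(-101 + D² + D*z) = -808 + 8*D² + 8*D*z)
j(Y(l(-3), -13), 177) - 39868 = (-808 + 8*177² + 8*177*15) - 39868 = (-808 + 8*31329 + 21240) - 39868 = (-808 + 250632 + 21240) - 39868 = 271064 - 39868 = 231196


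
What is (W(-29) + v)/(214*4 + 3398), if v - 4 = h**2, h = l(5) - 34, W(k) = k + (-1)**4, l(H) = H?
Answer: 817/4254 ≈ 0.19205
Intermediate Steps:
W(k) = 1 + k (W(k) = k + 1 = 1 + k)
h = -29 (h = 5 - 34 = -29)
v = 845 (v = 4 + (-29)**2 = 4 + 841 = 845)
(W(-29) + v)/(214*4 + 3398) = ((1 - 29) + 845)/(214*4 + 3398) = (-28 + 845)/(856 + 3398) = 817/4254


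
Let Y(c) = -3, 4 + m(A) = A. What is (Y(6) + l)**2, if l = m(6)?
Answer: 1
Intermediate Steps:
m(A) = -4 + A
l = 2 (l = -4 + 6 = 2)
(Y(6) + l)**2 = (-3 + 2)**2 = (-1)**2 = 1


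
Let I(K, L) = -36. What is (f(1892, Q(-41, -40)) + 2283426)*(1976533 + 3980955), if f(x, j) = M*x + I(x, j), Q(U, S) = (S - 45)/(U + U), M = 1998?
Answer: 36123859981728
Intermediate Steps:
Q(U, S) = (-45 + S)/(2*U) (Q(U, S) = (-45 + S)/((2*U)) = (-45 + S)*(1/(2*U)) = (-45 + S)/(2*U))
f(x, j) = -36 + 1998*x (f(x, j) = 1998*x - 36 = -36 + 1998*x)
(f(1892, Q(-41, -40)) + 2283426)*(1976533 + 3980955) = ((-36 + 1998*1892) + 2283426)*(1976533 + 3980955) = ((-36 + 3780216) + 2283426)*5957488 = (3780180 + 2283426)*5957488 = 6063606*5957488 = 36123859981728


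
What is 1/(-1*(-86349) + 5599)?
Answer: 1/91948 ≈ 1.0876e-5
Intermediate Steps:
1/(-1*(-86349) + 5599) = 1/(86349 + 5599) = 1/91948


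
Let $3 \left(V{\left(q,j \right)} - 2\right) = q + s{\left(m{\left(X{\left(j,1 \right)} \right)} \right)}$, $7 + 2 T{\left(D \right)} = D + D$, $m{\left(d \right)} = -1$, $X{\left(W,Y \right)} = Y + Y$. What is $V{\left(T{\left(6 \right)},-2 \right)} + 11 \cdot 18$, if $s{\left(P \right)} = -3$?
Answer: $\frac{1199}{6} \approx 199.83$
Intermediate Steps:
$X{\left(W,Y \right)} = 2 Y$
$T{\left(D \right)} = - \frac{7}{2} + D$ ($T{\left(D \right)} = - \frac{7}{2} + \frac{D + D}{2} = - \frac{7}{2} + \frac{2 D}{2} = - \frac{7}{2} + D$)
$V{\left(q,j \right)} = 1 + \frac{q}{3}$ ($V{\left(q,j \right)} = 2 + \frac{q - 3}{3} = 2 + \frac{-3 + q}{3} = 2 + \left(-1 + \frac{q}{3}\right) = 1 + \frac{q}{3}$)
$V{\left(T{\left(6 \right)},-2 \right)} + 11 \cdot 18 = \left(1 + \frac{- \frac{7}{2} + 6}{3}\right) + 11 \cdot 18 = \left(1 + \frac{1}{3} \cdot \frac{5}{2}\right) + 198 = \left(1 + \frac{5}{6}\right) + 198 = \frac{11}{6} + 198 = \frac{1199}{6}$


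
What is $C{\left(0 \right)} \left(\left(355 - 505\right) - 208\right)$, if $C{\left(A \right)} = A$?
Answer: $0$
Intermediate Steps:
$C{\left(0 \right)} \left(\left(355 - 505\right) - 208\right) = 0 \left(\left(355 - 505\right) - 208\right) = 0 \left(-150 - 208\right) = 0 \left(-358\right) = 0$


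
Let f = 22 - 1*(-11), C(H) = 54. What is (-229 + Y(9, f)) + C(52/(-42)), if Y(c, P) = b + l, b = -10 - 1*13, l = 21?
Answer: -177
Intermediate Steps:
f = 33 (f = 22 + 11 = 33)
b = -23 (b = -10 - 13 = -23)
Y(c, P) = -2 (Y(c, P) = -23 + 21 = -2)
(-229 + Y(9, f)) + C(52/(-42)) = (-229 - 2) + 54 = -231 + 54 = -177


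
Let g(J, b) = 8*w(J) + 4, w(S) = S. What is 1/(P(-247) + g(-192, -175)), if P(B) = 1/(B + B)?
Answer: -494/756809 ≈ -0.00065274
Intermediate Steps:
P(B) = 1/(2*B)
g(J, b) = 4 + 8*J (g(J, b) = 8*J + 4 = 4 + 8*J)
1/(P(-247) + g(-192, -175)) = 1/((½)/(-247) + (4 + 8*(-192))) = 1/((½)*(-1/247) + (4 - 1536)) = 1/(-1/494 - 1532) = 1/(-756809/494) = -494/756809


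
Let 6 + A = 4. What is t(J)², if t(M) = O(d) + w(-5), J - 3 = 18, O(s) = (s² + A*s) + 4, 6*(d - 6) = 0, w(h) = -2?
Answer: 676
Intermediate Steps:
A = -2 (A = -6 + 4 = -2)
d = 6 (d = 6 + (⅙)*0 = 6 + 0 = 6)
O(s) = 4 + s² - 2*s (O(s) = (s² - 2*s) + 4 = 4 + s² - 2*s)
J = 21 (J = 3 + 18 = 21)
t(M) = 26 (t(M) = (4 + 6² - 2*6) - 2 = (4 + 36 - 12) - 2 = 28 - 2 = 26)
t(J)² = 26² = 676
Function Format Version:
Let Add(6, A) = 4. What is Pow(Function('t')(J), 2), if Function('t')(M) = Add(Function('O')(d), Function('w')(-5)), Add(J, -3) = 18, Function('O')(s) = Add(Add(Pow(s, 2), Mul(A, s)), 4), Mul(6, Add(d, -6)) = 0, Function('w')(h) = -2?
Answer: 676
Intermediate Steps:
A = -2 (A = Add(-6, 4) = -2)
d = 6 (d = Add(6, Mul(Rational(1, 6), 0)) = Add(6, 0) = 6)
Function('O')(s) = Add(4, Pow(s, 2), Mul(-2, s)) (Function('O')(s) = Add(Add(Pow(s, 2), Mul(-2, s)), 4) = Add(4, Pow(s, 2), Mul(-2, s)))
J = 21 (J = Add(3, 18) = 21)
Function('t')(M) = 26 (Function('t')(M) = Add(Add(4, Pow(6, 2), Mul(-2, 6)), -2) = Add(Add(4, 36, -12), -2) = Add(28, -2) = 26)
Pow(Function('t')(J), 2) = Pow(26, 2) = 676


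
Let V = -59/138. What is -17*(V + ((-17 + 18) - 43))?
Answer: 99535/138 ≈ 721.27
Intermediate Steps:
V = -59/138 (V = -59*1/138 = -59/138 ≈ -0.42754)
-17*(V + ((-17 + 18) - 43)) = -17*(-59/138 + ((-17 + 18) - 43)) = -17*(-59/138 + (1 - 43)) = -17*(-59/138 - 42) = -17*(-5855/138) = 99535/138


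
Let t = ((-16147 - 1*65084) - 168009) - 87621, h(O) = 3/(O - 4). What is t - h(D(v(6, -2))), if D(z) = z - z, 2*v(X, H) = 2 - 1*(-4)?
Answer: -1347441/4 ≈ -3.3686e+5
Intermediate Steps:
v(X, H) = 3 (v(X, H) = (2 - 1*(-4))/2 = (2 + 4)/2 = (½)*6 = 3)
D(z) = 0
h(O) = 3/(-4 + O)
t = -336861 (t = ((-16147 - 65084) - 168009) - 87621 = (-81231 - 168009) - 87621 = -249240 - 87621 = -336861)
t - h(D(v(6, -2))) = -336861 - 3/(-4 + 0) = -336861 - 3/(-4) = -336861 - 3*(-1)/4 = -336861 - 1*(-¾) = -336861 + ¾ = -1347441/4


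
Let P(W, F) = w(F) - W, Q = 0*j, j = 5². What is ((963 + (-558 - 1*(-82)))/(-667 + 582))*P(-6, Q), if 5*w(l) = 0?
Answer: -2922/85 ≈ -34.376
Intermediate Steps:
j = 25
Q = 0 (Q = 0*25 = 0)
w(l) = 0 (w(l) = (⅕)*0 = 0)
P(W, F) = -W (P(W, F) = 0 - W = -W)
((963 + (-558 - 1*(-82)))/(-667 + 582))*P(-6, Q) = ((963 + (-558 - 1*(-82)))/(-667 + 582))*(-1*(-6)) = ((963 + (-558 + 82))/(-85))*6 = ((963 - 476)*(-1/85))*6 = (487*(-1/85))*6 = -487/85*6 = -2922/85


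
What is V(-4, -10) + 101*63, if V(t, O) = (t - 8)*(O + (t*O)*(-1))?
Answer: 6963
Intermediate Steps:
V(t, O) = (-8 + t)*(O - O*t) (V(t, O) = (-8 + t)*(O + (O*t)*(-1)) = (-8 + t)*(O - O*t))
V(-4, -10) + 101*63 = -10*(-8 - 1*(-4)² + 9*(-4)) + 101*63 = -10*(-8 - 1*16 - 36) + 6363 = -10*(-8 - 16 - 36) + 6363 = -10*(-60) + 6363 = 600 + 6363 = 6963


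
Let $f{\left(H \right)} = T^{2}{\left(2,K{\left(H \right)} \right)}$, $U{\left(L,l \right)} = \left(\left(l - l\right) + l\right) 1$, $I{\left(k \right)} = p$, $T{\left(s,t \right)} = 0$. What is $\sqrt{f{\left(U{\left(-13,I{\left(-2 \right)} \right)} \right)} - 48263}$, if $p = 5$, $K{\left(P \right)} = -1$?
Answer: $17 i \sqrt{167} \approx 219.69 i$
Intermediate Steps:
$I{\left(k \right)} = 5$
$U{\left(L,l \right)} = l$ ($U{\left(L,l \right)} = \left(0 + l\right) 1 = l 1 = l$)
$f{\left(H \right)} = 0$ ($f{\left(H \right)} = 0^{2} = 0$)
$\sqrt{f{\left(U{\left(-13,I{\left(-2 \right)} \right)} \right)} - 48263} = \sqrt{0 - 48263} = \sqrt{-48263} = 17 i \sqrt{167}$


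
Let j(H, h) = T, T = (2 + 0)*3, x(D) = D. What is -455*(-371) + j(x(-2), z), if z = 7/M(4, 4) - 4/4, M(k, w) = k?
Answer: 168811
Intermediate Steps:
T = 6 (T = 2*3 = 6)
z = ¾ (z = 7/4 - 4/4 = 7*(¼) - 4*¼ = 7/4 - 1 = ¾ ≈ 0.75000)
j(H, h) = 6
-455*(-371) + j(x(-2), z) = -455*(-371) + 6 = 168805 + 6 = 168811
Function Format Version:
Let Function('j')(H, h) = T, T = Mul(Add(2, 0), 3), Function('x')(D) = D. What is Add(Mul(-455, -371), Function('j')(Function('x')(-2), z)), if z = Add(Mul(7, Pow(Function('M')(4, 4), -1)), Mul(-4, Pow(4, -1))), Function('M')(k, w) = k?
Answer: 168811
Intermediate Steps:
T = 6 (T = Mul(2, 3) = 6)
z = Rational(3, 4) (z = Add(Mul(7, Pow(4, -1)), Mul(-4, Pow(4, -1))) = Add(Mul(7, Rational(1, 4)), Mul(-4, Rational(1, 4))) = Add(Rational(7, 4), -1) = Rational(3, 4) ≈ 0.75000)
Function('j')(H, h) = 6
Add(Mul(-455, -371), Function('j')(Function('x')(-2), z)) = Add(Mul(-455, -371), 6) = Add(168805, 6) = 168811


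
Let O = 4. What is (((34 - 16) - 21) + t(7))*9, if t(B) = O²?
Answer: 117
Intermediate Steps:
t(B) = 16 (t(B) = 4² = 16)
(((34 - 16) - 21) + t(7))*9 = (((34 - 16) - 21) + 16)*9 = ((18 - 21) + 16)*9 = (-3 + 16)*9 = 13*9 = 117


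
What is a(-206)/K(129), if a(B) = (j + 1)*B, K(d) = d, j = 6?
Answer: -1442/129 ≈ -11.178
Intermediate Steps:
a(B) = 7*B (a(B) = (6 + 1)*B = 7*B)
a(-206)/K(129) = (7*(-206))/129 = -1442*1/129 = -1442/129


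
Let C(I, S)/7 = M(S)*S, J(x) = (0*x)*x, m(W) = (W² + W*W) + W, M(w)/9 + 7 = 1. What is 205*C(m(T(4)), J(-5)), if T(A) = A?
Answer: 0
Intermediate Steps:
M(w) = -54 (M(w) = -63 + 9*1 = -63 + 9 = -54)
m(W) = W + 2*W² (m(W) = (W² + W²) + W = 2*W² + W = W + 2*W²)
J(x) = 0 (J(x) = 0*x = 0)
C(I, S) = -378*S (C(I, S) = 7*(-54*S) = -378*S)
205*C(m(T(4)), J(-5)) = 205*(-378*0) = 205*0 = 0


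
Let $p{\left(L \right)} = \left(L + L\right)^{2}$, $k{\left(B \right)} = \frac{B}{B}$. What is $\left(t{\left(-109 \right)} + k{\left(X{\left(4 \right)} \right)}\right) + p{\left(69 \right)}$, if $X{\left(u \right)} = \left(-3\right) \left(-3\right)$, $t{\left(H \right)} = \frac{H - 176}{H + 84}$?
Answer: $\frac{95282}{5} \approx 19056.0$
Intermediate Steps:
$t{\left(H \right)} = \frac{-176 + H}{84 + H}$
$X{\left(u \right)} = 9$
$k{\left(B \right)} = 1$
$p{\left(L \right)} = 4 L^{2}$ ($p{\left(L \right)} = \left(2 L\right)^{2} = 4 L^{2}$)
$\left(t{\left(-109 \right)} + k{\left(X{\left(4 \right)} \right)}\right) + p{\left(69 \right)} = \left(\frac{-176 - 109}{84 - 109} + 1\right) + 4 \cdot 69^{2} = \left(\frac{1}{-25} \left(-285\right) + 1\right) + 4 \cdot 4761 = \left(\left(- \frac{1}{25}\right) \left(-285\right) + 1\right) + 19044 = \left(\frac{57}{5} + 1\right) + 19044 = \frac{62}{5} + 19044 = \frac{95282}{5}$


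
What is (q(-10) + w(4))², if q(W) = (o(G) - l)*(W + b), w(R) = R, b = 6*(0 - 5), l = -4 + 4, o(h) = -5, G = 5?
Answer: 41616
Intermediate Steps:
l = 0
b = -30 (b = 6*(-5) = -30)
q(W) = 150 - 5*W (q(W) = (-5 - 1*0)*(W - 30) = (-5 + 0)*(-30 + W) = -5*(-30 + W) = 150 - 5*W)
(q(-10) + w(4))² = ((150 - 5*(-10)) + 4)² = ((150 + 50) + 4)² = (200 + 4)² = 204² = 41616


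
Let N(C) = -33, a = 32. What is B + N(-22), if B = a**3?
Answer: 32735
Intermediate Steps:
B = 32768 (B = 32**3 = 32768)
B + N(-22) = 32768 - 33 = 32735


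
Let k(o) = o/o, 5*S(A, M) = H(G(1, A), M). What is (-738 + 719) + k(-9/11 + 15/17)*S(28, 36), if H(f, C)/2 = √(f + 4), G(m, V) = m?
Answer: -19 + 2*√5/5 ≈ -18.106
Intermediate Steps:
H(f, C) = 2*√(4 + f) (H(f, C) = 2*√(f + 4) = 2*√(4 + f))
S(A, M) = 2*√5/5 (S(A, M) = (2*√(4 + 1))/5 = (2*√5)/5 = 2*√5/5)
k(o) = 1
(-738 + 719) + k(-9/11 + 15/17)*S(28, 36) = (-738 + 719) + 1*(2*√5/5) = -19 + 2*√5/5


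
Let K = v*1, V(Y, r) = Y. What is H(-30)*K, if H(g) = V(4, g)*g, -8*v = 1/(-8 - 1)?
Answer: -5/3 ≈ -1.6667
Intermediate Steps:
v = 1/72 (v = -1/(8*(-8 - 1)) = -⅛/(-9) = -⅛*(-⅑) = 1/72 ≈ 0.013889)
K = 1/72 (K = (1/72)*1 = 1/72 ≈ 0.013889)
H(g) = 4*g
H(-30)*K = (4*(-30))*(1/72) = -120*1/72 = -5/3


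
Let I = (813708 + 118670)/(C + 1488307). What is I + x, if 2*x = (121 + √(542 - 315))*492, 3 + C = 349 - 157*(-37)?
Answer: 22242544135/747231 + 246*√227 ≈ 33473.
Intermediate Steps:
C = 6155 (C = -3 + (349 - 157*(-37)) = -3 + (349 + 5809) = -3 + 6158 = 6155)
I = 466189/747231 (I = (813708 + 118670)/(6155 + 1488307) = 932378/1494462 = 932378*(1/1494462) = 466189/747231 ≈ 0.62389)
x = 29766 + 246*√227 (x = ((121 + √(542 - 315))*492)/2 = ((121 + √227)*492)/2 = (59532 + 492*√227)/2 = 29766 + 246*√227 ≈ 33472.)
I + x = 466189/747231 + (29766 + 246*√227) = 22242544135/747231 + 246*√227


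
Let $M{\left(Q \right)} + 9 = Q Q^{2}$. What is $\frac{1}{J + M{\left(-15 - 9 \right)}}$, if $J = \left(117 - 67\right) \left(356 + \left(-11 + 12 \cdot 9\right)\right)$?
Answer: $\frac{1}{8817} \approx 0.00011342$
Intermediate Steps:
$M{\left(Q \right)} = -9 + Q^{3}$ ($M{\left(Q \right)} = -9 + Q Q^{2} = -9 + Q^{3}$)
$J = 22650$ ($J = 50 \left(356 + \left(-11 + 108\right)\right) = 50 \left(356 + 97\right) = 50 \cdot 453 = 22650$)
$\frac{1}{J + M{\left(-15 - 9 \right)}} = \frac{1}{22650 + \left(-9 + \left(-15 - 9\right)^{3}\right)} = \frac{1}{22650 + \left(-9 + \left(-24\right)^{3}\right)} = \frac{1}{22650 - 13833} = \frac{1}{8817}$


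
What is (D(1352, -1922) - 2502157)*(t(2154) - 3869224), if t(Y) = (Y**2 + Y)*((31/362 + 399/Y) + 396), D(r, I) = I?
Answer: -831950012263138974/181 ≈ -4.5964e+15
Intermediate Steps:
t(Y) = (143383/362 + 399/Y)*(Y + Y**2) (t(Y) = (Y + Y**2)*((31*(1/362) + 399/Y) + 396) = (Y + Y**2)*((31/362 + 399/Y) + 396) = (Y + Y**2)*(143383/362 + 399/Y) = (143383/362 + 399/Y)*(Y + Y**2))
(D(1352, -1922) - 2502157)*(t(2154) - 3869224) = (-1922 - 2502157)*((399 + (143383/362)*2154**2 + (287821/362)*2154) - 3869224) = -2504079*((399 + (143383/362)*4639716 + 309983217/181) - 3869224) = -2504079*((399 + 332628199614/181 + 309983217/181) - 3869224) = -2504079*(332938255050/181 - 3869224) = -2504079*332237925506/181 = -831950012263138974/181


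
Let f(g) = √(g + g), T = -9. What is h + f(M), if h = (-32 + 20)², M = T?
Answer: 144 + 3*I*√2 ≈ 144.0 + 4.2426*I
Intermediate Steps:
M = -9
f(g) = √2*√g (f(g) = √(2*g) = √2*√g)
h = 144 (h = (-12)² = 144)
h + f(M) = 144 + √2*√(-9) = 144 + √2*(3*I) = 144 + 3*I*√2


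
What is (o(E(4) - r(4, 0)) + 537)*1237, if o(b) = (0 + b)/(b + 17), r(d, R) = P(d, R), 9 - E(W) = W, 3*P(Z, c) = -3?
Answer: 15285609/23 ≈ 6.6459e+5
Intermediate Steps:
P(Z, c) = -1 (P(Z, c) = (⅓)*(-3) = -1)
E(W) = 9 - W
r(d, R) = -1
o(b) = b/(17 + b)
(o(E(4) - r(4, 0)) + 537)*1237 = (((9 - 1*4) - 1*(-1))/(17 + ((9 - 1*4) - 1*(-1))) + 537)*1237 = (((9 - 4) + 1)/(17 + ((9 - 4) + 1)) + 537)*1237 = ((5 + 1)/(17 + (5 + 1)) + 537)*1237 = (6/(17 + 6) + 537)*1237 = (6/23 + 537)*1237 = (12357/23)*1237 = 15285609/23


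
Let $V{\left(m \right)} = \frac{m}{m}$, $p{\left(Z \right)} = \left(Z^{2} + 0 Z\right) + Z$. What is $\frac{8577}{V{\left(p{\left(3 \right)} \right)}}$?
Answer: $8577$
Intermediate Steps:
$p{\left(Z \right)} = Z + Z^{2}$ ($p{\left(Z \right)} = \left(Z^{2} + 0\right) + Z = Z^{2} + Z = Z + Z^{2}$)
$V{\left(m \right)} = 1$
$\frac{8577}{V{\left(p{\left(3 \right)} \right)}} = \frac{8577}{1} = 8577 \cdot 1 = 8577$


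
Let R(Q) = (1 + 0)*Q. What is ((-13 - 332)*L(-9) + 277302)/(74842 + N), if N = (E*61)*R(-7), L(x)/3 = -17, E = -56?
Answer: 98299/32918 ≈ 2.9862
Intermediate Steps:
L(x) = -51 (L(x) = 3*(-17) = -51)
R(Q) = Q (R(Q) = 1*Q = Q)
N = 23912 (N = -56*61*(-7) = -3416*(-7) = 23912)
((-13 - 332)*L(-9) + 277302)/(74842 + N) = ((-13 - 332)*(-51) + 277302)/(74842 + 23912) = (-345*(-51) + 277302)/98754 = (17595 + 277302)*(1/98754) = 294897*(1/98754) = 98299/32918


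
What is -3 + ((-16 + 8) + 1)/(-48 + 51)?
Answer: -16/3 ≈ -5.3333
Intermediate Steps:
-3 + ((-16 + 8) + 1)/(-48 + 51) = -3 + (-8 + 1)/3 = -3 - 7*⅓ = -3 - 7/3 = -16/3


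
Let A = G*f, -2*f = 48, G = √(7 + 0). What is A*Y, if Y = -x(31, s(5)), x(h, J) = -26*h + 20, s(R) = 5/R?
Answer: -18864*√7 ≈ -49909.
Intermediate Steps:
G = √7 ≈ 2.6458
x(h, J) = 20 - 26*h
f = -24 (f = -½*48 = -24)
Y = 786 (Y = -(20 - 26*31) = -(20 - 806) = -1*(-786) = 786)
A = -24*√7 (A = √7*(-24) = -24*√7 ≈ -63.498)
A*Y = -24*√7*786 = -18864*√7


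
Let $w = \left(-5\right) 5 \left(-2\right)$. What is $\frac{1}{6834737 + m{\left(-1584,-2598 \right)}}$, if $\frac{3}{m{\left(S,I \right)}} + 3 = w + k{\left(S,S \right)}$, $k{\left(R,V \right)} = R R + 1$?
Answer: $\frac{836368}{5716355315217} \approx 1.4631 \cdot 10^{-7}$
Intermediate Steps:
$k{\left(R,V \right)} = 1 + R^{2}$ ($k{\left(R,V \right)} = R^{2} + 1 = 1 + R^{2}$)
$w = 50$ ($w = \left(-25\right) \left(-2\right) = 50$)
$m{\left(S,I \right)} = \frac{3}{48 + S^{2}}$ ($m{\left(S,I \right)} = \frac{3}{-3 + \left(50 + \left(1 + S^{2}\right)\right)} = \frac{3}{-3 + \left(51 + S^{2}\right)} = \frac{3}{48 + S^{2}}$)
$\frac{1}{6834737 + m{\left(-1584,-2598 \right)}} = \frac{1}{6834737 + \frac{3}{48 + \left(-1584\right)^{2}}} = \frac{1}{6834737 + \frac{3}{48 + 2509056}} = \frac{1}{6834737 + \frac{3}{2509104}} = \frac{1}{6834737 + 3 \cdot \frac{1}{2509104}} = \frac{1}{6834737 + \frac{1}{836368}} = \frac{1}{\frac{5716355315217}{836368}} = \frac{836368}{5716355315217}$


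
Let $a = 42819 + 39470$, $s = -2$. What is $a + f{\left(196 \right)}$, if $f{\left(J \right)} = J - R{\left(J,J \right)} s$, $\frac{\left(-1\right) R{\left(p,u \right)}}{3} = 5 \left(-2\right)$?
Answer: $82545$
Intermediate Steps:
$R{\left(p,u \right)} = 30$ ($R{\left(p,u \right)} = - 3 \cdot 5 \left(-2\right) = \left(-3\right) \left(-10\right) = 30$)
$f{\left(J \right)} = 60 + J$ ($f{\left(J \right)} = J - 30 \left(-2\right) = J - -60 = J + 60 = 60 + J$)
$a = 82289$
$a + f{\left(196 \right)} = 82289 + \left(60 + 196\right) = 82289 + 256 = 82545$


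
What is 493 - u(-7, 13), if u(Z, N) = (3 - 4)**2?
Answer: 492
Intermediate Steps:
u(Z, N) = 1 (u(Z, N) = (-1)**2 = 1)
493 - u(-7, 13) = 493 - 1*1 = 493 - 1 = 492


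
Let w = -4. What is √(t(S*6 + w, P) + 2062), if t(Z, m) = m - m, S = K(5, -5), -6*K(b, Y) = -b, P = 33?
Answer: √2062 ≈ 45.409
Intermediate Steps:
K(b, Y) = b/6 (K(b, Y) = -(-1)*b/6 = b/6)
S = ⅚ (S = (⅙)*5 = ⅚ ≈ 0.83333)
t(Z, m) = 0
√(t(S*6 + w, P) + 2062) = √(0 + 2062) = √2062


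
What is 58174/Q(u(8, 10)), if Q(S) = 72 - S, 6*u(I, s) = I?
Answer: 87261/106 ≈ 823.22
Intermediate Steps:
u(I, s) = I/6
58174/Q(u(8, 10)) = 58174/(72 - 8/6) = 58174/(72 - 1*4/3) = 58174/(72 - 4/3) = 58174/(212/3) = 58174*(3/212) = 87261/106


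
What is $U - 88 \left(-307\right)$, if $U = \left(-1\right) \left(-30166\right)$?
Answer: $57182$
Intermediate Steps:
$U = 30166$
$U - 88 \left(-307\right) = 30166 - 88 \left(-307\right) = 30166 - -27016 = 30166 + 27016 = 57182$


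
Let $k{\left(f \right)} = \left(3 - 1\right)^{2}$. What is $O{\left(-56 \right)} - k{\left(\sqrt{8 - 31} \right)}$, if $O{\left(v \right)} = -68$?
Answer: $-72$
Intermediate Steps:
$k{\left(f \right)} = 4$ ($k{\left(f \right)} = 2^{2} = 4$)
$O{\left(-56 \right)} - k{\left(\sqrt{8 - 31} \right)} = -68 - 4 = -72$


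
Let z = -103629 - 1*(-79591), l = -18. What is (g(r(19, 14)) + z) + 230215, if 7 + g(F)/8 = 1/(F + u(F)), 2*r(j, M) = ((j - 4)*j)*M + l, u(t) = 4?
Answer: 205090399/995 ≈ 2.0612e+5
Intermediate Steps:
z = -24038 (z = -103629 + 79591 = -24038)
r(j, M) = -9 + M*j*(-4 + j)/2 (r(j, M) = (((j - 4)*j)*M - 18)/2 = (((-4 + j)*j)*M - 18)/2 = ((j*(-4 + j))*M - 18)/2 = (M*j*(-4 + j) - 18)/2 = (-18 + M*j*(-4 + j))/2 = -9 + M*j*(-4 + j)/2)
g(F) = -56 + 8/(4 + F) (g(F) = -56 + 8/(F + 4) = -56 + 8/(4 + F))
(g(r(19, 14)) + z) + 230215 = (8*(-27 - 7*(-9 + (½)*14*19² - 2*14*19))/(4 + (-9 + (½)*14*19² - 2*14*19)) - 24038) + 230215 = (8*(-27 - 7*(-9 + (½)*14*361 - 532))/(4 + (-9 + (½)*14*361 - 532)) - 24038) + 230215 = (8*(-27 - 7*(-9 + 2527 - 532))/(4 + (-9 + 2527 - 532)) - 24038) + 230215 = (8*(-27 - 7*1986)/(4 + 1986) - 24038) + 230215 = (8*(-27 - 13902)/1990 - 24038) + 230215 = (8*(1/1990)*(-13929) - 24038) + 230215 = (-55716/995 - 24038) + 230215 = -23973526/995 + 230215 = 205090399/995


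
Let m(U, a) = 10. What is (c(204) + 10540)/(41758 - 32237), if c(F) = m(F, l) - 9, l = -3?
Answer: 10541/9521 ≈ 1.1071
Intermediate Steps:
c(F) = 1 (c(F) = 10 - 9 = 1)
(c(204) + 10540)/(41758 - 32237) = (1 + 10540)/(41758 - 32237) = 10541/9521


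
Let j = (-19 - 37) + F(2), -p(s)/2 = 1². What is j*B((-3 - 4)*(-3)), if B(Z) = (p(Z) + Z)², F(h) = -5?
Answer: -22021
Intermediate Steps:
p(s) = -2 (p(s) = -2*1² = -2*1 = -2)
B(Z) = (-2 + Z)²
j = -61 (j = (-19 - 37) - 5 = -56 - 5 = -61)
j*B((-3 - 4)*(-3)) = -61*(-2 + (-3 - 4)*(-3))² = -61*(-2 - 7*(-3))² = -61*(-2 + 21)² = -61*19² = -61*361 = -22021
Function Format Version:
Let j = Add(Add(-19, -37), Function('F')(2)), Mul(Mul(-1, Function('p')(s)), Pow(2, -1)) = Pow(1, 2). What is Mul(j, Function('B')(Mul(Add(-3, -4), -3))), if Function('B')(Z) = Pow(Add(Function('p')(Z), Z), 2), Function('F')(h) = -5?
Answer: -22021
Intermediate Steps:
Function('p')(s) = -2 (Function('p')(s) = Mul(-2, Pow(1, 2)) = Mul(-2, 1) = -2)
Function('B')(Z) = Pow(Add(-2, Z), 2)
j = -61 (j = Add(Add(-19, -37), -5) = Add(-56, -5) = -61)
Mul(j, Function('B')(Mul(Add(-3, -4), -3))) = Mul(-61, Pow(Add(-2, Mul(Add(-3, -4), -3)), 2)) = Mul(-61, Pow(Add(-2, Mul(-7, -3)), 2)) = Mul(-61, Pow(Add(-2, 21), 2)) = Mul(-61, Pow(19, 2)) = Mul(-61, 361) = -22021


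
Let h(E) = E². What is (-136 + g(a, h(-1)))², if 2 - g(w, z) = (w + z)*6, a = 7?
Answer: 33124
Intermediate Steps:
g(w, z) = 2 - 6*w - 6*z (g(w, z) = 2 - (w + z)*6 = 2 - (6*w + 6*z) = 2 + (-6*w - 6*z) = 2 - 6*w - 6*z)
(-136 + g(a, h(-1)))² = (-136 + (2 - 6*7 - 6*(-1)²))² = (-136 + (2 - 42 - 6*1))² = (-136 + (2 - 42 - 6))² = (-136 - 46)² = (-182)² = 33124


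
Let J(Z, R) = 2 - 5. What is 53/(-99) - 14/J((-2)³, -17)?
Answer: 409/99 ≈ 4.1313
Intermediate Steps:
J(Z, R) = -3
53/(-99) - 14/J((-2)³, -17) = 53/(-99) - 14/(-3) = 53*(-1/99) - 14*(-⅓) = -53/99 + 14/3 = 409/99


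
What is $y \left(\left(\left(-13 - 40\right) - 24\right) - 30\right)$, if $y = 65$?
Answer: $-6955$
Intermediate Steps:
$y \left(\left(\left(-13 - 40\right) - 24\right) - 30\right) = 65 \left(\left(\left(-13 - 40\right) - 24\right) - 30\right) = 65 \left(\left(-53 - 24\right) - 30\right) = 65 \left(-77 - 30\right) = 65 \left(-107\right) = -6955$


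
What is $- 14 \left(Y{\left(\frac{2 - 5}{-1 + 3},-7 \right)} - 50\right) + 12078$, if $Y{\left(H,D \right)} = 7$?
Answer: $12680$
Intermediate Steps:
$- 14 \left(Y{\left(\frac{2 - 5}{-1 + 3},-7 \right)} - 50\right) + 12078 = - 14 \left(7 - 50\right) + 12078 = \left(-14\right) \left(-43\right) + 12078 = 602 + 12078 = 12680$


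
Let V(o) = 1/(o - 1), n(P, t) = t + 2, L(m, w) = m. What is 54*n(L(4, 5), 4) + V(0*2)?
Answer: 323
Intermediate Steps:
n(P, t) = 2 + t
V(o) = 1/(-1 + o)
54*n(L(4, 5), 4) + V(0*2) = 54*(2 + 4) + 1/(-1 + 0*2) = 54*6 + 1/(-1 + 0) = 324 + 1/(-1) = 324 - 1 = 323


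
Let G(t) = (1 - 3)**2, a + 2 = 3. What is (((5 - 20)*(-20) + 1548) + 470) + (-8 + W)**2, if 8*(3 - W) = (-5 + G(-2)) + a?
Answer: 2343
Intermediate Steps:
a = 1 (a = -2 + 3 = 1)
G(t) = 4 (G(t) = (-2)**2 = 4)
W = 3 (W = 3 - ((-5 + 4) + 1)/8 = 3 - (-1 + 1)/8 = 3 - 1/8*0 = 3 + 0 = 3)
(((5 - 20)*(-20) + 1548) + 470) + (-8 + W)**2 = (((5 - 20)*(-20) + 1548) + 470) + (-8 + 3)**2 = ((-15*(-20) + 1548) + 470) + (-5)**2 = ((300 + 1548) + 470) + 25 = (1848 + 470) + 25 = 2318 + 25 = 2343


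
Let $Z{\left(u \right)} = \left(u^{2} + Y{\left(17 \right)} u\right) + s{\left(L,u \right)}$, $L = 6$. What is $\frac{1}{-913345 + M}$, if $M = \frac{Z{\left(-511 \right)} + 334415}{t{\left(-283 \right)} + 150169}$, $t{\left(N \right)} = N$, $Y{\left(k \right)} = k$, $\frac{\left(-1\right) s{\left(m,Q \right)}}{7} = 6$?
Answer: $- \frac{149886}{136897041863} \approx -1.0949 \cdot 10^{-6}$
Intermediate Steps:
$s{\left(m,Q \right)} = -42$ ($s{\left(m,Q \right)} = \left(-7\right) 6 = -42$)
$Z{\left(u \right)} = -42 + u^{2} + 17 u$ ($Z{\left(u \right)} = \left(u^{2} + 17 u\right) - 42 = -42 + u^{2} + 17 u$)
$M = \frac{586807}{149886}$ ($M = \frac{\left(-42 + \left(-511\right)^{2} + 17 \left(-511\right)\right) + 334415}{-283 + 150169} = \frac{\left(-42 + 261121 - 8687\right) + 334415}{149886} = \left(252392 + 334415\right) \frac{1}{149886} = 586807 \cdot \frac{1}{149886} = \frac{586807}{149886} \approx 3.915$)
$\frac{1}{-913345 + M} = \frac{1}{-913345 + \frac{586807}{149886}} = \frac{1}{- \frac{136897041863}{149886}} = - \frac{149886}{136897041863}$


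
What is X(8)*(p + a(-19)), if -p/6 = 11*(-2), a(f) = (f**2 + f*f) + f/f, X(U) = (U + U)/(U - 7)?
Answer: 13680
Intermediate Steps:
X(U) = 2*U/(-7 + U) (X(U) = (2*U)/(-7 + U) = 2*U/(-7 + U))
a(f) = 1 + 2*f**2 (a(f) = (f**2 + f**2) + 1 = 2*f**2 + 1 = 1 + 2*f**2)
p = 132 (p = -66*(-2) = -6*(-22) = 132)
X(8)*(p + a(-19)) = (2*8/(-7 + 8))*(132 + (1 + 2*(-19)**2)) = (2*8/1)*(132 + (1 + 2*361)) = (2*8*1)*(132 + (1 + 722)) = 16*(132 + 723) = 16*855 = 13680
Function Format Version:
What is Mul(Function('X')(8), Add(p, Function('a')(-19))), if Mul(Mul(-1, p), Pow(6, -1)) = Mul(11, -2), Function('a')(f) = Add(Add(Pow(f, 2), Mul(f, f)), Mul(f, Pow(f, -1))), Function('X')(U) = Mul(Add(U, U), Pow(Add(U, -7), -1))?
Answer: 13680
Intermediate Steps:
Function('X')(U) = Mul(2, U, Pow(Add(-7, U), -1)) (Function('X')(U) = Mul(Mul(2, U), Pow(Add(-7, U), -1)) = Mul(2, U, Pow(Add(-7, U), -1)))
Function('a')(f) = Add(1, Mul(2, Pow(f, 2))) (Function('a')(f) = Add(Add(Pow(f, 2), Pow(f, 2)), 1) = Add(Mul(2, Pow(f, 2)), 1) = Add(1, Mul(2, Pow(f, 2))))
p = 132 (p = Mul(-6, Mul(11, -2)) = Mul(-6, -22) = 132)
Mul(Function('X')(8), Add(p, Function('a')(-19))) = Mul(Mul(2, 8, Pow(Add(-7, 8), -1)), Add(132, Add(1, Mul(2, Pow(-19, 2))))) = Mul(Mul(2, 8, Pow(1, -1)), Add(132, Add(1, Mul(2, 361)))) = Mul(Mul(2, 8, 1), Add(132, Add(1, 722))) = Mul(16, Add(132, 723)) = Mul(16, 855) = 13680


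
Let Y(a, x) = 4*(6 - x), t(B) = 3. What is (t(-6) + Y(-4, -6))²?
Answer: 2601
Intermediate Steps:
Y(a, x) = 24 - 4*x
(t(-6) + Y(-4, -6))² = (3 + (24 - 4*(-6)))² = (3 + (24 + 24))² = (3 + 48)² = 51² = 2601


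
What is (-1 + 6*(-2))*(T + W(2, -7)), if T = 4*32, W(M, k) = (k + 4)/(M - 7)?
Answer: -8359/5 ≈ -1671.8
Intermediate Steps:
W(M, k) = (4 + k)/(-7 + M)
T = 128
(-1 + 6*(-2))*(T + W(2, -7)) = (-1 + 6*(-2))*(128 + (4 - 7)/(-7 + 2)) = (-1 - 12)*(128 - 3/(-5)) = -13*(128 - ⅕*(-3)) = -13*(128 + ⅗) = -13*643/5 = -8359/5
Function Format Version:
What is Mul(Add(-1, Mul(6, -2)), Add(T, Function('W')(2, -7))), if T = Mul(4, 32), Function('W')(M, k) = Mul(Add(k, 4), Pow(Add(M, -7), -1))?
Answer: Rational(-8359, 5) ≈ -1671.8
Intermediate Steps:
Function('W')(M, k) = Mul(Pow(Add(-7, M), -1), Add(4, k)) (Function('W')(M, k) = Mul(Add(4, k), Pow(Add(-7, M), -1)) = Mul(Pow(Add(-7, M), -1), Add(4, k)))
T = 128
Mul(Add(-1, Mul(6, -2)), Add(T, Function('W')(2, -7))) = Mul(Add(-1, Mul(6, -2)), Add(128, Mul(Pow(Add(-7, 2), -1), Add(4, -7)))) = Mul(Add(-1, -12), Add(128, Mul(Pow(-5, -1), -3))) = Mul(-13, Add(128, Mul(Rational(-1, 5), -3))) = Mul(-13, Add(128, Rational(3, 5))) = Mul(-13, Rational(643, 5)) = Rational(-8359, 5)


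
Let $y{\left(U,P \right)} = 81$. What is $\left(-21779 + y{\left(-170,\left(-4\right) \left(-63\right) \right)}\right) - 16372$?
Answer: $-38070$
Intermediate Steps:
$\left(-21779 + y{\left(-170,\left(-4\right) \left(-63\right) \right)}\right) - 16372 = \left(-21779 + 81\right) - 16372 = -21698 - 16372 = -38070$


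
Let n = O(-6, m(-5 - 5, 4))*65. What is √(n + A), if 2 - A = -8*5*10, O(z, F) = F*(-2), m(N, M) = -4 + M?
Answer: √402 ≈ 20.050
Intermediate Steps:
O(z, F) = -2*F
A = 402 (A = 2 - (-8*5)*10 = 2 - (-40)*10 = 2 - 1*(-400) = 2 + 400 = 402)
n = 0 (n = -2*(-4 + 4)*65 = -2*0*65 = 0*65 = 0)
√(n + A) = √(0 + 402) = √402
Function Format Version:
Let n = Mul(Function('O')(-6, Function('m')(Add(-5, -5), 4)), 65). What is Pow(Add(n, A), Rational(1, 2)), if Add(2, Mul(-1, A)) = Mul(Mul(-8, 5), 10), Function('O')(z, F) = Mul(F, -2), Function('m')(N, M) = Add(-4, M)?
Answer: Pow(402, Rational(1, 2)) ≈ 20.050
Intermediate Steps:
Function('O')(z, F) = Mul(-2, F)
A = 402 (A = Add(2, Mul(-1, Mul(Mul(-8, 5), 10))) = Add(2, Mul(-1, Mul(-40, 10))) = Add(2, Mul(-1, -400)) = Add(2, 400) = 402)
n = 0 (n = Mul(Mul(-2, Add(-4, 4)), 65) = Mul(Mul(-2, 0), 65) = Mul(0, 65) = 0)
Pow(Add(n, A), Rational(1, 2)) = Pow(Add(0, 402), Rational(1, 2)) = Pow(402, Rational(1, 2))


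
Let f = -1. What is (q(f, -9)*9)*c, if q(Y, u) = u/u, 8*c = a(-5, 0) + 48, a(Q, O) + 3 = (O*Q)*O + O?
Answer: 405/8 ≈ 50.625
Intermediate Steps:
a(Q, O) = -3 + O + Q*O**2 (a(Q, O) = -3 + ((O*Q)*O + O) = -3 + (Q*O**2 + O) = -3 + (O + Q*O**2) = -3 + O + Q*O**2)
c = 45/8 (c = ((-3 + 0 - 5*0**2) + 48)/8 = ((-3 + 0 - 5*0) + 48)/8 = ((-3 + 0 + 0) + 48)/8 = (-3 + 48)/8 = (1/8)*45 = 45/8 ≈ 5.6250)
q(Y, u) = 1
(q(f, -9)*9)*c = (1*9)*(45/8) = 9*(45/8) = 405/8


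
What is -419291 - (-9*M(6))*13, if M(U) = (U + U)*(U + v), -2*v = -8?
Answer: -405251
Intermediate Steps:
v = 4 (v = -1/2*(-8) = 4)
M(U) = 2*U*(4 + U) (M(U) = (U + U)*(U + 4) = (2*U)*(4 + U) = 2*U*(4 + U))
-419291 - (-9*M(6))*13 = -419291 - (-18*6*(4 + 6))*13 = -419291 - (-18*6*10)*13 = -419291 - (-9*120)*13 = -419291 - (-1080)*13 = -419291 - 1*(-14040) = -419291 + 14040 = -405251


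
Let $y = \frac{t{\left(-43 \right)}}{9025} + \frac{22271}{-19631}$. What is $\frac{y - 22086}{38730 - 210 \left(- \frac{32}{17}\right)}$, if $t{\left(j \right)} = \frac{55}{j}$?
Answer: $- \frac{286052922289166}{506716009516725} \approx -0.56452$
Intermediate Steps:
$y = - \frac{1728779606}{1523660065}$ ($y = \frac{55 \frac{1}{-43}}{9025} + \frac{22271}{-19631} = 55 \left(- \frac{1}{43}\right) \frac{1}{9025} + 22271 \left(- \frac{1}{19631}\right) = \left(- \frac{55}{43}\right) \frac{1}{9025} - \frac{22271}{19631} = - \frac{11}{77615} - \frac{22271}{19631} = - \frac{1728779606}{1523660065} \approx -1.1346$)
$\frac{y - 22086}{38730 - 210 \left(- \frac{32}{17}\right)} = \frac{- \frac{1728779606}{1523660065} - 22086}{38730 - 210 \left(- \frac{32}{17}\right)} = - \frac{33653284975196}{1523660065 \left(38730 - 210 \left(\left(-32\right) \frac{1}{17}\right)\right)} = - \frac{33653284975196}{1523660065 \left(38730 - - \frac{6720}{17}\right)} = - \frac{33653284975196}{1523660065 \left(38730 + \frac{6720}{17}\right)} = - \frac{33653284975196}{1523660065 \cdot \frac{665130}{17}} = \left(- \frac{33653284975196}{1523660065}\right) \frac{17}{665130} = - \frac{286052922289166}{506716009516725}$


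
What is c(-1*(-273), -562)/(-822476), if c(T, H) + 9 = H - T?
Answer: 211/205619 ≈ 0.0010262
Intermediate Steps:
c(T, H) = -9 + H - T (c(T, H) = -9 + (H - T) = -9 + H - T)
c(-1*(-273), -562)/(-822476) = (-9 - 562 - (-1)*(-273))/(-822476) = (-9 - 562 - 1*273)*(-1/822476) = (-9 - 562 - 273)*(-1/822476) = -844*(-1/822476) = 211/205619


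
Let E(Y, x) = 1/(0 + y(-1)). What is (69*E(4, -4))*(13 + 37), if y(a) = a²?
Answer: 3450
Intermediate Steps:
E(Y, x) = 1 (E(Y, x) = 1/(0 + (-1)²) = 1/(0 + 1) = 1/1 = 1)
(69*E(4, -4))*(13 + 37) = (69*1)*(13 + 37) = 69*50 = 3450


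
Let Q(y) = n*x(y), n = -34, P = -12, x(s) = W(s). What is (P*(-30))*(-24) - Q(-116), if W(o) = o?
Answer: -12584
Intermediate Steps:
x(s) = s
Q(y) = -34*y
(P*(-30))*(-24) - Q(-116) = -12*(-30)*(-24) - (-34)*(-116) = 360*(-24) - 1*3944 = -8640 - 3944 = -12584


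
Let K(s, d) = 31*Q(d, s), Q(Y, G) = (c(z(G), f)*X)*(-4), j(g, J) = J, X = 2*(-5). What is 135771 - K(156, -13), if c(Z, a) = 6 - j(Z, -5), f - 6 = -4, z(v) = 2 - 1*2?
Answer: 122131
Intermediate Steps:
X = -10
z(v) = 0 (z(v) = 2 - 2 = 0)
f = 2 (f = 6 - 4 = 2)
c(Z, a) = 11 (c(Z, a) = 6 - 1*(-5) = 6 + 5 = 11)
Q(Y, G) = 440 (Q(Y, G) = (11*(-10))*(-4) = -110*(-4) = 440)
K(s, d) = 13640 (K(s, d) = 31*440 = 13640)
135771 - K(156, -13) = 135771 - 1*13640 = 135771 - 13640 = 122131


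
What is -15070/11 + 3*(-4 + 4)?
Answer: -1370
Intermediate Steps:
-15070/11 + 3*(-4 + 4) = -15070/11 + 3*0 = -137*10 + 0 = -1370 + 0 = -1370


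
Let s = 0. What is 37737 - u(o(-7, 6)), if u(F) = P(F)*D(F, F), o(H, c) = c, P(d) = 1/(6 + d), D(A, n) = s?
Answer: 37737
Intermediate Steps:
D(A, n) = 0
u(F) = 0 (u(F) = 0/(6 + F) = 0)
37737 - u(o(-7, 6)) = 37737 - 1*0 = 37737 + 0 = 37737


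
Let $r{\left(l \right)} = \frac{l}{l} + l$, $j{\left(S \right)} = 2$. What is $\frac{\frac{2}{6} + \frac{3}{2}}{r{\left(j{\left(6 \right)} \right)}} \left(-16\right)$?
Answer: $- \frac{88}{9} \approx -9.7778$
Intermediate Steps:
$r{\left(l \right)} = 1 + l$
$\frac{\frac{2}{6} + \frac{3}{2}}{r{\left(j{\left(6 \right)} \right)}} \left(-16\right) = \frac{\frac{2}{6} + \frac{3}{2}}{1 + 2} \left(-16\right) = \frac{2 \cdot \frac{1}{6} + 3 \cdot \frac{1}{2}}{3} \left(-16\right) = \left(\frac{1}{3} + \frac{3}{2}\right) \frac{1}{3} \left(-16\right) = \frac{11}{6} \cdot \frac{1}{3} \left(-16\right) = \frac{11}{18} \left(-16\right) = - \frac{88}{9}$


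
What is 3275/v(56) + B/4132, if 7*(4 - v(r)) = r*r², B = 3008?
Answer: 15480093/25911772 ≈ 0.59742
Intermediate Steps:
v(r) = 4 - r³/7 (v(r) = 4 - r*r²/7 = 4 - r³/7)
3275/v(56) + B/4132 = 3275/(4 - ⅐*56³) + 3008/4132 = 3275/(4 - ⅐*175616) + 3008*(1/4132) = 3275/(4 - 25088) + 752/1033 = 3275/(-25084) + 752/1033 = 3275*(-1/25084) + 752/1033 = -3275/25084 + 752/1033 = 15480093/25911772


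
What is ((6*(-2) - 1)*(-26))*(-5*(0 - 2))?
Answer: 3380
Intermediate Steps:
((6*(-2) - 1)*(-26))*(-5*(0 - 2)) = ((-12 - 1)*(-26))*(-5*(-2)) = -13*(-26)*10 = 338*10 = 3380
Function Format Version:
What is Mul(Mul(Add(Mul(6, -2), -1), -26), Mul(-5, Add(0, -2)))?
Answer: 3380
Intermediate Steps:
Mul(Mul(Add(Mul(6, -2), -1), -26), Mul(-5, Add(0, -2))) = Mul(Mul(Add(-12, -1), -26), Mul(-5, -2)) = Mul(Mul(-13, -26), 10) = Mul(338, 10) = 3380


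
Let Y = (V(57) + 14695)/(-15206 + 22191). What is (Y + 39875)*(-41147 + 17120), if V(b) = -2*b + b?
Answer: -6692516932851/6985 ≈ -9.5813e+8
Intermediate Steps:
V(b) = -b
Y = 14638/6985 (Y = (-1*57 + 14695)/(-15206 + 22191) = (-57 + 14695)/6985 = 14638*(1/6985) = 14638/6985 ≈ 2.0956)
(Y + 39875)*(-41147 + 17120) = (14638/6985 + 39875)*(-41147 + 17120) = (278541513/6985)*(-24027) = -6692516932851/6985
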